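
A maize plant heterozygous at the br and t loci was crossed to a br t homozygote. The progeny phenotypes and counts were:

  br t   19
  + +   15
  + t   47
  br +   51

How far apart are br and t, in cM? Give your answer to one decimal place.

25.8 cM

The two most frequent classes, + t (47) and br + (51), are the parental types, so the F1 was + t / br +.
The recombinant classes are + + and br t: 15 + 19 = 34.
Recombination frequency = 34/132 = 0.2576 ≈ 25.8%, i.e. 25.8 cM.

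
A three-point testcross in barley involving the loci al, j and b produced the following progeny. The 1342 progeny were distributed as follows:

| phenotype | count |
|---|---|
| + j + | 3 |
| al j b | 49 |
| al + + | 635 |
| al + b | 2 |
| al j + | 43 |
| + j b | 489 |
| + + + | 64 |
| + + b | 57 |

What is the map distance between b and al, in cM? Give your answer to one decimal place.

8.8 cM

The two most frequent reciprocal classes, + j b and al + +, are the parental types, so the F1 was + j b / al + +.
The two rarest classes, + j + and al + b, are the double crossovers. Comparing them with the parentals, only the b allele has switched, so b is the middle locus and the order is j – b – al.
Crossovers in the b–al interval produce the single-crossover classes al j b and + + + (49 + 64 = 113) plus the double crossovers (5).
RF(b–al) = (113 + 5) / 1342 = 118/1342 = 0.0879 → 8.8 cM.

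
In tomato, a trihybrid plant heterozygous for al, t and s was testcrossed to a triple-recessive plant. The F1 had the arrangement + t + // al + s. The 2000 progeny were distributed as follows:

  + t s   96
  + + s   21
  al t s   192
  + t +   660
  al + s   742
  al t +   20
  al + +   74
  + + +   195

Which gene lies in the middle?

al

The two rarest classes, al t + and + + s, are the double crossovers. Comparing them with the parentals, only the al allele has switched, so al is the middle locus and the order is t – al – s.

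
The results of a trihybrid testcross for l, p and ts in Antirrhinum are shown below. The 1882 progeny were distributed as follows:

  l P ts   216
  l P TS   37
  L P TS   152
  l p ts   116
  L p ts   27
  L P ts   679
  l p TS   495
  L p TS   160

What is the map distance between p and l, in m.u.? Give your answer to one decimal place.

23.4 m.u.

The two most frequent reciprocal classes, L P ts and l p TS, are the parental types, so the F1 was L P ts / l p TS.
The two rarest classes, L p ts and l P TS, are the double crossovers. Comparing them with the parentals, only the p allele has switched, so p is the middle locus and the order is ts – p – l.
Crossovers in the p–l interval produce the single-crossover classes l P ts and L p TS (216 + 160 = 376) plus the double crossovers (64).
RF(p–l) = (376 + 64) / 1882 = 440/1882 = 0.2338 → 23.4 m.u.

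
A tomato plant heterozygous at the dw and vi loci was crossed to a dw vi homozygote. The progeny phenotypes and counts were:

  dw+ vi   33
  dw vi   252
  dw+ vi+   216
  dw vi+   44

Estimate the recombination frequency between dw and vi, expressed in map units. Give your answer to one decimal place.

The two most frequent classes, dw+ vi+ (216) and dw vi (252), are the parental types, so the F1 was dw+ vi+ / dw vi.
The recombinant classes are dw+ vi and dw vi+: 33 + 44 = 77.
Recombination frequency = 77/545 = 0.1413 ≈ 14.1%, i.e. 14.1 map units.

14.1 map units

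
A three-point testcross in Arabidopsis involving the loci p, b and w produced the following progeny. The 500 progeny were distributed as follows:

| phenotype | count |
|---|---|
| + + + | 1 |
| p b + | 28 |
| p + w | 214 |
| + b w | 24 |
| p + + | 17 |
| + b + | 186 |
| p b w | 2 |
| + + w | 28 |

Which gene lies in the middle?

The two most frequent reciprocal classes, + b + and p + w, are the parental types, so the F1 was + b + / p + w.
The two rarest classes, + + + and p b w, are the double crossovers. Comparing them with the parentals, only the b allele has switched, so b is the middle locus and the order is w – b – p.

b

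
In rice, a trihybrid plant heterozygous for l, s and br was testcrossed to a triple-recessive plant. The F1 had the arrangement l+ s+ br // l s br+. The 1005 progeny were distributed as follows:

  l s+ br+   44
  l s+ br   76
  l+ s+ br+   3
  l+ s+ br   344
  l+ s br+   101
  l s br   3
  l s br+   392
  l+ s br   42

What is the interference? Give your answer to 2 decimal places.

0.64

The two rarest classes, l+ s+ br+ and l s br, are the double crossovers. Comparing them with the parentals, only the br allele has switched, so br is the middle locus and the order is s – br – l.
s–br: (86 + 6)/1005 = 0.0915; br–l: (177 + 6)/1005 = 0.1821.
Expected DCO frequency = 0.0915 × 0.1821 ≈ 0.01666; observed = 6/1005 ≈ 0.00597.
Coefficient of coincidence = 0.00597/0.01666 ≈ 0.36; interference = 1 − 0.36 = 0.64.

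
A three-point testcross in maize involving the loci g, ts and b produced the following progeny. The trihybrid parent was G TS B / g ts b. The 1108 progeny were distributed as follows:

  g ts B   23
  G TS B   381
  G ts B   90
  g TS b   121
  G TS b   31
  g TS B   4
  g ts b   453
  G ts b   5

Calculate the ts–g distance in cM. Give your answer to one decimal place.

The two rarest classes, g TS B and G ts b, are the double crossovers. Comparing them with the parentals, only the g allele has switched, so g is the middle locus and the order is b – g – ts.
Crossovers in the g–ts interval produce the single-crossover classes G ts B and g TS b (90 + 121 = 211) plus the double crossovers (9).
RF(g–ts) = (211 + 9) / 1108 = 220/1108 = 0.1986 → 19.9 cM.

19.9 cM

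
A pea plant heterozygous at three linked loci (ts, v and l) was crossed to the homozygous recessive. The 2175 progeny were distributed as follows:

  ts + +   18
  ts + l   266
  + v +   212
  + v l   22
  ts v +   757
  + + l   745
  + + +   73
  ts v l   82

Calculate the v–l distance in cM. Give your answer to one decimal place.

The two most frequent reciprocal classes, + + l and ts v +, are the parental types, so the F1 was + + l / ts v +.
The two rarest classes, + v l and ts + +, are the double crossovers. Comparing them with the parentals, only the v allele has switched, so v is the middle locus and the order is l – v – ts.
Crossovers in the l–v interval produce the single-crossover classes + + + and ts v l (73 + 82 = 155) plus the double crossovers (40).
RF(l–v) = (155 + 40) / 2175 = 195/2175 = 0.0897 → 9.0 cM.

9.0 cM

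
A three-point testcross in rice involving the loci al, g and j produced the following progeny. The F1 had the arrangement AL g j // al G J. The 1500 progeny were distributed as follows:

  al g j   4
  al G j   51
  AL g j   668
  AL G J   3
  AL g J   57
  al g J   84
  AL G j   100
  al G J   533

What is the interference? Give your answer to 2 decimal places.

The two rarest classes, al g j and AL G J, are the double crossovers. Comparing them with the parentals, only the al allele has switched, so al is the middle locus and the order is g – al – j.
g–al: (184 + 7)/1500 = 0.1273; al–j: (108 + 7)/1500 = 0.0767.
Expected DCO frequency = 0.1273 × 0.0767 ≈ 0.00976; observed = 7/1500 ≈ 0.00467.
Coefficient of coincidence = 0.00467/0.00976 ≈ 0.48; interference = 1 − 0.48 = 0.52.

0.52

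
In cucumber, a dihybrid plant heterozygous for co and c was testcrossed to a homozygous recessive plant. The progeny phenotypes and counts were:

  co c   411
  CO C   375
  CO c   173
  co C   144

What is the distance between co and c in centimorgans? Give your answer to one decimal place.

28.7 centimorgans

The two most frequent classes, CO C (375) and co c (411), are the parental types, so the F1 was CO C / co c.
The recombinant classes are CO c and co C: 173 + 144 = 317.
Recombination frequency = 317/1103 = 0.2874 ≈ 28.7%, i.e. 28.7 centimorgans.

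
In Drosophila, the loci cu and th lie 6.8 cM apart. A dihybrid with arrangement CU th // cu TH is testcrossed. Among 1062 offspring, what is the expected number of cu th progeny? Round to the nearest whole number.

A map distance of 6.8 cM corresponds to a recombination frequency of 0.068.
The F1 is CU th / cu TH, so cu th is a recombinant gamete class with expected frequency r/2 = 0.068/2 = 0.0340.
Expected number = 0.0340 × 1062 = 36.11 ≈ 36.

36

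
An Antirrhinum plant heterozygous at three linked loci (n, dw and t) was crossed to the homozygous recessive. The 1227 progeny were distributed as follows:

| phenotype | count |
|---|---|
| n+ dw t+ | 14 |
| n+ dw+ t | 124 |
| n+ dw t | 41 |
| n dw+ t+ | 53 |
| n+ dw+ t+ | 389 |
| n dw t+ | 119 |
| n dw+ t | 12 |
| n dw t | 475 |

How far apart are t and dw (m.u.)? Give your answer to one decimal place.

21.9 m.u.

The two most frequent reciprocal classes, n dw t and n+ dw+ t+, are the parental types, so the F1 was n dw t / n+ dw+ t+.
The two rarest classes, n dw+ t and n+ dw t+, are the double crossovers. Comparing them with the parentals, only the dw allele has switched, so dw is the middle locus and the order is n – dw – t.
Crossovers in the dw–t interval produce the single-crossover classes n dw t+ and n+ dw+ t (119 + 124 = 243) plus the double crossovers (26).
RF(dw–t) = (243 + 26) / 1227 = 269/1227 = 0.2192 → 21.9 m.u.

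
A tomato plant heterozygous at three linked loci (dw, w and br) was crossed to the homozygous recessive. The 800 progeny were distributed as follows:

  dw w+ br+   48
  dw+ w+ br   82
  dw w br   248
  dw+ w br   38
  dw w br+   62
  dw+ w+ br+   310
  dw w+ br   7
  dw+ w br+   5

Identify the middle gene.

The two most frequent reciprocal classes, dw+ w+ br+ and dw w br, are the parental types, so the F1 was dw+ w+ br+ / dw w br.
The two rarest classes, dw+ w br+ and dw w+ br, are the double crossovers. Comparing them with the parentals, only the w allele has switched, so w is the middle locus and the order is br – w – dw.

w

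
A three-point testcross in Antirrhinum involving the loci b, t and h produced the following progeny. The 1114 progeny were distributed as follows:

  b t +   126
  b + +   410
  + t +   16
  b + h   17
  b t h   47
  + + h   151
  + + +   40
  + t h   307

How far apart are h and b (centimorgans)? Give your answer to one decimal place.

10.8 centimorgans

The two most frequent reciprocal classes, + t h and b + +, are the parental types, so the F1 was + t h / b + +.
The two rarest classes, + t + and b + h, are the double crossovers. Comparing them with the parentals, only the h allele has switched, so h is the middle locus and the order is t – h – b.
Crossovers in the h–b interval produce the single-crossover classes b t h and + + + (47 + 40 = 87) plus the double crossovers (33).
RF(h–b) = (87 + 33) / 1114 = 120/1114 = 0.1077 → 10.8 centimorgans.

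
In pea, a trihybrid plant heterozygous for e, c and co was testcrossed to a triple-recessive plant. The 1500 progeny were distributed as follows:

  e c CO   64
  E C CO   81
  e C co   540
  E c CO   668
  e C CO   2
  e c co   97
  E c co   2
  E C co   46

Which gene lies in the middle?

The two most frequent reciprocal classes, e C co and E c CO, are the parental types, so the F1 was e C co / E c CO.
The two rarest classes, e C CO and E c co, are the double crossovers. Comparing them with the parentals, only the co allele has switched, so co is the middle locus and the order is c – co – e.

co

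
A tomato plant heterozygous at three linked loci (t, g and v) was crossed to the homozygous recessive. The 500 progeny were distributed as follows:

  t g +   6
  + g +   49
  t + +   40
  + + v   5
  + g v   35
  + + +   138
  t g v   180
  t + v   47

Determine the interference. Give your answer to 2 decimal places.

The two most frequent reciprocal classes, + + + and t g v, are the parental types, so the F1 was + + + / t g v.
The two rarest classes, + + v and t g +, are the double crossovers. Comparing them with the parentals, only the v allele has switched, so v is the middle locus and the order is g – v – t.
g–v: (96 + 11)/500 = 0.2140; v–t: (75 + 11)/500 = 0.1720.
Expected DCO frequency = 0.2140 × 0.1720 ≈ 0.03681; observed = 11/500 ≈ 0.02200.
Coefficient of coincidence = 0.02200/0.03681 ≈ 0.60; interference = 1 − 0.60 = 0.40.

0.40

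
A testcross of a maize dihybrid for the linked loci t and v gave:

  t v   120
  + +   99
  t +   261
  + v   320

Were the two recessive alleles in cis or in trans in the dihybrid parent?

The two most frequent classes are + v (320) and t + (261); these are the parental (non-recombinant) types.
So the F1 carried + v on one chromosome and t + on the other — the recessive alleles are on opposite chromosomes (trans / repulsion).

trans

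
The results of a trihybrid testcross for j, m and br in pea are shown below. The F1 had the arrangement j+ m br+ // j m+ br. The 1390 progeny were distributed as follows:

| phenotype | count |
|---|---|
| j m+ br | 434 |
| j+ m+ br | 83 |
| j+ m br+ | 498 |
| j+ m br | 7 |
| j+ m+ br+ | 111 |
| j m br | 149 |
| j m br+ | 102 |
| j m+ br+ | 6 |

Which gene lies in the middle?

The two rarest classes, j+ m br and j m+ br+, are the double crossovers. Comparing them with the parentals, only the br allele has switched, so br is the middle locus and the order is j – br – m.

br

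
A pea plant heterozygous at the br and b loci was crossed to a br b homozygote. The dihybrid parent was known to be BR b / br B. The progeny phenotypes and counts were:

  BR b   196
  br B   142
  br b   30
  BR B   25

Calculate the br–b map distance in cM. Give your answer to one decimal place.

14.0 cM

The recombinant classes are BR B and br b: 25 + 30 = 55.
Recombination frequency = 55/393 = 0.1399 ≈ 14.0%, i.e. 14.0 cM.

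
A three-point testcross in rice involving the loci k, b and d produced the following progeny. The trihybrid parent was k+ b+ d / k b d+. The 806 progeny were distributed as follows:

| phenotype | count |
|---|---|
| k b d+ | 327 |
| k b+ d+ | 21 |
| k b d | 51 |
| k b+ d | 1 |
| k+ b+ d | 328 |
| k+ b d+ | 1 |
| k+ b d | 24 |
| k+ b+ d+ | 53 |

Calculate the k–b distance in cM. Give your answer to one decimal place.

5.8 cM

The two rarest classes, k b+ d and k+ b d+, are the double crossovers. Comparing them with the parentals, only the k allele has switched, so k is the middle locus and the order is d – k – b.
Crossovers in the k–b interval produce the single-crossover classes k+ b d and k b+ d+ (24 + 21 = 45) plus the double crossovers (2).
RF(k–b) = (45 + 2) / 806 = 47/806 = 0.0583 → 5.8 cM.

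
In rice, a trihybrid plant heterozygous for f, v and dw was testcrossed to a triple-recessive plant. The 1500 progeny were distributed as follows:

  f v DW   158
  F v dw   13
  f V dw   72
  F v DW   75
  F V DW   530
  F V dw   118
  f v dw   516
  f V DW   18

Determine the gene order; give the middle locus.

f

The two most frequent reciprocal classes, f v dw and F V DW, are the parental types, so the F1 was f v dw / F V DW.
The two rarest classes, F v dw and f V DW, are the double crossovers. Comparing them with the parentals, only the f allele has switched, so f is the middle locus and the order is dw – f – v.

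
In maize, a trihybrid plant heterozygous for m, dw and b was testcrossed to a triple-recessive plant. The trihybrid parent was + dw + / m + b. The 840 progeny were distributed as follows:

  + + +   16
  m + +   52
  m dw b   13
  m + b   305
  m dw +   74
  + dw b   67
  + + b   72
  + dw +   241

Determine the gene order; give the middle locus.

dw

The two rarest classes, + + + and m dw b, are the double crossovers. Comparing them with the parentals, only the dw allele has switched, so dw is the middle locus and the order is b – dw – m.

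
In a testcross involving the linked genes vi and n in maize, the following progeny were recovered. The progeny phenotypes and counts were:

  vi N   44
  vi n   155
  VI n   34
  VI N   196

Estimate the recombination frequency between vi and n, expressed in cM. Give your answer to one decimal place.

18.2 cM

The two most frequent classes, VI N (196) and vi n (155), are the parental types, so the F1 was VI N / vi n.
The recombinant classes are VI n and vi N: 34 + 44 = 78.
Recombination frequency = 78/429 = 0.1818 ≈ 18.2%, i.e. 18.2 cM.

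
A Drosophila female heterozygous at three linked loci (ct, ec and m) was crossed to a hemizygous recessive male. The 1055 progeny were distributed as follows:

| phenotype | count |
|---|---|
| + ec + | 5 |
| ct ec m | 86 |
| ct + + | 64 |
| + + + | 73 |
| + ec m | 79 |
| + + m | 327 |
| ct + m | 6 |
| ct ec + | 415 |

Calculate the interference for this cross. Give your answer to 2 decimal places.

0.56

The two most frequent reciprocal classes, ct ec + and + + m, are the parental types, so the F1 was ct ec + / + + m.
The two rarest classes, + ec + and ct + m, are the double crossovers. Comparing them with the parentals, only the ct allele has switched, so ct is the middle locus and the order is ec – ct – m.
ec–ct: (143 + 11)/1055 = 0.1460; ct–m: (159 + 11)/1055 = 0.1611.
Expected DCO frequency = 0.1460 × 0.1611 ≈ 0.02352; observed = 11/1055 ≈ 0.01043.
Coefficient of coincidence = 0.01043/0.02352 ≈ 0.44; interference = 1 − 0.44 = 0.56.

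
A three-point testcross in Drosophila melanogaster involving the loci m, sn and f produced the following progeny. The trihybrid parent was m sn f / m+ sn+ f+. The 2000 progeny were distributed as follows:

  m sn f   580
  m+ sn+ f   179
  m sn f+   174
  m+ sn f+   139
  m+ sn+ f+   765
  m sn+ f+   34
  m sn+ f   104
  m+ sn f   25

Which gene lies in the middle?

m

The two rarest classes, m+ sn f and m sn+ f+, are the double crossovers. Comparing them with the parentals, only the m allele has switched, so m is the middle locus and the order is sn – m – f.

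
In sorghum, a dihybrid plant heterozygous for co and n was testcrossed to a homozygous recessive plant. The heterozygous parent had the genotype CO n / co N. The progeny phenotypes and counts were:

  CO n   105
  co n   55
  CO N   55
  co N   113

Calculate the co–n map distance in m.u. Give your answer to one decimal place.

The recombinant classes are CO N and co n: 55 + 55 = 110.
Recombination frequency = 110/328 = 0.3354 ≈ 33.5%, i.e. 33.5 m.u.

33.5 m.u.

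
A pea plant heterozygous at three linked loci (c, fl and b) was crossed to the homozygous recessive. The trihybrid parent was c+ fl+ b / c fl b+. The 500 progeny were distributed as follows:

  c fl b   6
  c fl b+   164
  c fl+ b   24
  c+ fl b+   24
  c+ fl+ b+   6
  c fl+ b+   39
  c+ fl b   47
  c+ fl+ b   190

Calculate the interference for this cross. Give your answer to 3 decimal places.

The two rarest classes, c+ fl+ b+ and c fl b, are the double crossovers. Comparing them with the parentals, only the b allele has switched, so b is the middle locus and the order is fl – b – c.
fl–b: (86 + 12)/500 = 0.1960; b–c: (48 + 12)/500 = 0.1200.
Expected DCO frequency = 0.1960 × 0.1200 ≈ 0.02352; observed = 12/500 ≈ 0.02400.
Coefficient of coincidence = 0.02400/0.02352 ≈ 1.020; interference = 1 − 1.020 = -0.020.

-0.020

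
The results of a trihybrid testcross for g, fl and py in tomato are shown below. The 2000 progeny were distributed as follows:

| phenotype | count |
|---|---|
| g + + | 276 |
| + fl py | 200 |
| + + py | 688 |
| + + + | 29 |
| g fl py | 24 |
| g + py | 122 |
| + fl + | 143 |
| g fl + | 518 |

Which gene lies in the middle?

The two most frequent reciprocal classes, + + py and g fl +, are the parental types, so the F1 was + + py / g fl +.
The two rarest classes, + + + and g fl py, are the double crossovers. Comparing them with the parentals, only the py allele has switched, so py is the middle locus and the order is fl – py – g.

py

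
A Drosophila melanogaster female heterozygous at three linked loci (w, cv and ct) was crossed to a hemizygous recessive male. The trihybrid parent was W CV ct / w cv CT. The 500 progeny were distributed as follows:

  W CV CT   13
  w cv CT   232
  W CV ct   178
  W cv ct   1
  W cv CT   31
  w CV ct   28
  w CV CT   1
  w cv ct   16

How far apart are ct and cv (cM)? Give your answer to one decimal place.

6.2 cM

The two rarest classes, W cv ct and w CV CT, are the double crossovers. Comparing them with the parentals, only the cv allele has switched, so cv is the middle locus and the order is ct – cv – w.
Crossovers in the ct–cv interval produce the single-crossover classes W CV CT and w cv ct (13 + 16 = 29) plus the double crossovers (2).
RF(ct–cv) = (29 + 2) / 500 = 31/500 = 0.0620 → 6.2 cM.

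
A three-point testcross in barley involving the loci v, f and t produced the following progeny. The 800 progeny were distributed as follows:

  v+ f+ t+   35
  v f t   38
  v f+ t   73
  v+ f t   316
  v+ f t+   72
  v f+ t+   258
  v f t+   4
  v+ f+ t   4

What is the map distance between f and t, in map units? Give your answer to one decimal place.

19.1 map units

The two most frequent reciprocal classes, v f+ t+ and v+ f t, are the parental types, so the F1 was v f+ t+ / v+ f t.
The two rarest classes, v f t+ and v+ f+ t, are the double crossovers. Comparing them with the parentals, only the f allele has switched, so f is the middle locus and the order is v – f – t.
Crossovers in the f–t interval produce the single-crossover classes v f+ t and v+ f t+ (73 + 72 = 145) plus the double crossovers (8).
RF(f–t) = (145 + 8) / 800 = 153/800 = 0.1913 → 19.1 map units.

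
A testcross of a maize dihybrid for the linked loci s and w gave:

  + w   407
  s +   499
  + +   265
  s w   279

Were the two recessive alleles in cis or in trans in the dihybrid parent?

trans

The two most frequent classes are + w (407) and s + (499); these are the parental (non-recombinant) types.
So the F1 carried + w on one chromosome and s + on the other — the recessive alleles are on opposite chromosomes (trans / repulsion).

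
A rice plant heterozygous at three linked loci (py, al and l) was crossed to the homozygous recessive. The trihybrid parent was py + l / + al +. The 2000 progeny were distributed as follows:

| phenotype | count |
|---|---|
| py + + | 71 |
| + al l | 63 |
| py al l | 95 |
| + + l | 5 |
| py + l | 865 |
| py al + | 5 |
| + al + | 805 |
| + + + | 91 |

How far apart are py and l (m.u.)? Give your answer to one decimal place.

The two rarest classes, + + l and py al +, are the double crossovers. Comparing them with the parentals, only the py allele has switched, so py is the middle locus and the order is l – py – al.
Crossovers in the l–py interval produce the single-crossover classes py + + and + al l (71 + 63 = 134) plus the double crossovers (10).
RF(l–py) = (134 + 10) / 2000 = 144/2000 = 0.0720 → 7.2 m.u.

7.2 m.u.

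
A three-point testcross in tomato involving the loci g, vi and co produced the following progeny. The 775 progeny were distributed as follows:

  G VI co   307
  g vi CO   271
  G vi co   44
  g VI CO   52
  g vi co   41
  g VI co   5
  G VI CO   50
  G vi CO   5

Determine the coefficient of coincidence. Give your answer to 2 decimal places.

The two most frequent reciprocal classes, g vi CO and G VI co, are the parental types, so the F1 was g vi CO / G VI co.
The two rarest classes, G vi CO and g VI co, are the double crossovers. Comparing them with the parentals, only the g allele has switched, so g is the middle locus and the order is vi – g – co.
vi–g: (96 + 10)/775 = 0.1368; g–co: (91 + 10)/775 = 0.1303.
Expected DCO frequency = 0.1368 × 0.1303 ≈ 0.01783; observed = 10/775 ≈ 0.01290.
Coefficient of coincidence = 0.01290/0.01783 ≈ 0.72.

0.72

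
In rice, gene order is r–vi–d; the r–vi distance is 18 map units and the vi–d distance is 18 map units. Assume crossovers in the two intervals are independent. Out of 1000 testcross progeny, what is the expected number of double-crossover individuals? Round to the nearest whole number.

32

Map distances give recombination frequencies of 0.180 and 0.180 for the two intervals.
With no interference, expected double-crossover frequency = 0.180 × 0.180 = 0.03240.
Expected number = 0.03240 × 1000 = 32.40 ≈ 32.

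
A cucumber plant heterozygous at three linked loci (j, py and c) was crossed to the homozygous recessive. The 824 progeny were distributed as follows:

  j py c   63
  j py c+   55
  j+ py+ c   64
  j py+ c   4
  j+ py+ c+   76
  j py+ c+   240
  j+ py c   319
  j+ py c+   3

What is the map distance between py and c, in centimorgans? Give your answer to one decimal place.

The two most frequent reciprocal classes, j py+ c+ and j+ py c, are the parental types, so the F1 was j py+ c+ / j+ py c.
The two rarest classes, j py+ c and j+ py c+, are the double crossovers. Comparing them with the parentals, only the c allele has switched, so c is the middle locus and the order is j – c – py.
Crossovers in the c–py interval produce the single-crossover classes j py c+ and j+ py+ c (55 + 64 = 119) plus the double crossovers (7).
RF(c–py) = (119 + 7) / 824 = 126/824 = 0.1529 → 15.3 centimorgans.

15.3 centimorgans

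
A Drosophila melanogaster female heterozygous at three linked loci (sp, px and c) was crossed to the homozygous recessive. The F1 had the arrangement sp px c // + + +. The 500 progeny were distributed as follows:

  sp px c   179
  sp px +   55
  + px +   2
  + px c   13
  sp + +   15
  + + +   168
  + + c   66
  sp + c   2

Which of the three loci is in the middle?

px

The two rarest classes, sp + c and + px +, are the double crossovers. Comparing them with the parentals, only the px allele has switched, so px is the middle locus and the order is c – px – sp.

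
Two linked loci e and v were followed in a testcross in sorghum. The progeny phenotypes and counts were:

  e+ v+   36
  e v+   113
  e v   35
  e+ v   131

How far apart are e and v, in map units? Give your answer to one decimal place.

22.5 map units

The two most frequent classes, e+ v (131) and e v+ (113), are the parental types, so the F1 was e+ v / e v+.
The recombinant classes are e+ v+ and e v: 36 + 35 = 71.
Recombination frequency = 71/315 = 0.2254 ≈ 22.5%, i.e. 22.5 map units.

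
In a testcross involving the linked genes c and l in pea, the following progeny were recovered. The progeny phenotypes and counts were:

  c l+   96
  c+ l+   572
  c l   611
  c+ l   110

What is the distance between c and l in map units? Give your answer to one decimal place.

The two most frequent classes, c+ l+ (572) and c l (611), are the parental types, so the F1 was c+ l+ / c l.
The recombinant classes are c+ l and c l+: 110 + 96 = 206.
Recombination frequency = 206/1389 = 0.1483 ≈ 14.8%, i.e. 14.8 map units.

14.8 map units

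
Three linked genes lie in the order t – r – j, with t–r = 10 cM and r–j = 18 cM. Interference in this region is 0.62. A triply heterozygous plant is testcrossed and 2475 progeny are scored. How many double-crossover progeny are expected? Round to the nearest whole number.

17

Map distances give recombination frequencies of 0.100 and 0.180 for the two intervals.
With interference 0.62 (so coincidence = 0.38), expected double-crossover frequency = 0.100 × 0.180 × 0.38 = 0.00684.
Expected number = 0.00684 × 2475 = 16.93 ≈ 17.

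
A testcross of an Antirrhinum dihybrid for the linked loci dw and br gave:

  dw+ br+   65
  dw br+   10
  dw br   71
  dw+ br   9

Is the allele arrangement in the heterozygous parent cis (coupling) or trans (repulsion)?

The two most frequent classes are dw+ br+ (65) and dw br (71); these are the parental (non-recombinant) types.
So the F1 carried dw+ br+ on one chromosome and dw br on the other — the recessive alleles are on the same chromosome (cis / coupling).

cis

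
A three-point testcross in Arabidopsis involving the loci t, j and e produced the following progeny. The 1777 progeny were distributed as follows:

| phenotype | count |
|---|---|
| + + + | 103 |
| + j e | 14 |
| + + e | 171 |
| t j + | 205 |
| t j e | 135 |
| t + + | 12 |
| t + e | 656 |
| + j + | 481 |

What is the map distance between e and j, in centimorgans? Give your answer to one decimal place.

14.9 centimorgans

The two most frequent reciprocal classes, + j + and t + e, are the parental types, so the F1 was + j + / t + e.
The two rarest classes, + j e and t + +, are the double crossovers. Comparing them with the parentals, only the e allele has switched, so e is the middle locus and the order is j – e – t.
Crossovers in the j–e interval produce the single-crossover classes + + + and t j e (103 + 135 = 238) plus the double crossovers (26).
RF(j–e) = (238 + 26) / 1777 = 264/1777 = 0.1486 → 14.9 centimorgans.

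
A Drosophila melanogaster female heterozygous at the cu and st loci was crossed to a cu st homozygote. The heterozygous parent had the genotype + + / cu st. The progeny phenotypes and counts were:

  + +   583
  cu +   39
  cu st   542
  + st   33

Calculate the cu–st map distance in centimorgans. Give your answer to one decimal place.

6.0 centimorgans

The recombinant classes are + st and cu +: 33 + 39 = 72.
Recombination frequency = 72/1197 = 0.0602 ≈ 6.0%, i.e. 6.0 centimorgans.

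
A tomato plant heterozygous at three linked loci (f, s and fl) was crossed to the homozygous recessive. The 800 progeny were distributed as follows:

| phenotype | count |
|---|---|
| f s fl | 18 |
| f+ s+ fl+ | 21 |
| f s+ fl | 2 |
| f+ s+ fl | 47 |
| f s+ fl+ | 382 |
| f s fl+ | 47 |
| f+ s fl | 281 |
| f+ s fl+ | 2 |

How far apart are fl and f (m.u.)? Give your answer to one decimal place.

The two most frequent reciprocal classes, f+ s fl and f s+ fl+, are the parental types, so the F1 was f+ s fl / f s+ fl+.
The two rarest classes, f+ s fl+ and f s+ fl, are the double crossovers. Comparing them with the parentals, only the fl allele has switched, so fl is the middle locus and the order is f – fl – s.
Crossovers in the f–fl interval produce the single-crossover classes f s fl and f+ s+ fl+ (18 + 21 = 39) plus the double crossovers (4).
RF(f–fl) = (39 + 4) / 800 = 43/800 = 0.0537 → 5.4 m.u.

5.4 m.u.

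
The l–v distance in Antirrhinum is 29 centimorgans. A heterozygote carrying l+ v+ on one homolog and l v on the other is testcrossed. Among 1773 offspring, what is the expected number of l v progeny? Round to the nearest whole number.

629

A map distance of 29 centimorgans corresponds to a recombination frequency of 0.290.
The F1 is l+ v+ / l v, so l v is a parental gamete class with expected frequency (1 − r)/2 = 0.710/2 = 0.3550.
Expected number = 0.3550 × 1773 = 629.41 ≈ 629.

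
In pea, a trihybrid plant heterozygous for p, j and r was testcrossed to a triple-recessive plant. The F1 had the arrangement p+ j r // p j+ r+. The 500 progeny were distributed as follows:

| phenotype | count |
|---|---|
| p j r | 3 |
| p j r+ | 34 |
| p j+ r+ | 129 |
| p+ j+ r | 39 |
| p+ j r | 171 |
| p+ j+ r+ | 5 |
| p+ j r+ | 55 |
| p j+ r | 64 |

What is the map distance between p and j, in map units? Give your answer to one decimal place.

16.2 map units

The two rarest classes, p j r and p+ j+ r+, are the double crossovers. Comparing them with the parentals, only the p allele has switched, so p is the middle locus and the order is j – p – r.
Crossovers in the j–p interval produce the single-crossover classes p+ j+ r and p j r+ (39 + 34 = 73) plus the double crossovers (8).
RF(j–p) = (73 + 8) / 500 = 81/500 = 0.1620 → 16.2 map units.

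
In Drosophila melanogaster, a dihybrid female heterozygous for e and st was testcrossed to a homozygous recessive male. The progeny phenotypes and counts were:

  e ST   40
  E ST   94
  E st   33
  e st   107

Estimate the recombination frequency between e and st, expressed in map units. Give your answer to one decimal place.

26.6 map units

The two most frequent classes, E ST (94) and e st (107), are the parental types, so the F1 was E ST / e st.
The recombinant classes are E st and e ST: 33 + 40 = 73.
Recombination frequency = 73/274 = 0.2664 ≈ 26.6%, i.e. 26.6 map units.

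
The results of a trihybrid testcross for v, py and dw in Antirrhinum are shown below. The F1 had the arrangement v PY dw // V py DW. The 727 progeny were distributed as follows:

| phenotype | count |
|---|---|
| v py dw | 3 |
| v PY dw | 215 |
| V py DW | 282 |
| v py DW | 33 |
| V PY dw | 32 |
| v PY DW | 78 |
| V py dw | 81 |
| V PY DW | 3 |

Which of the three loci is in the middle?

The two rarest classes, v py dw and V PY DW, are the double crossovers. Comparing them with the parentals, only the py allele has switched, so py is the middle locus and the order is dw – py – v.

py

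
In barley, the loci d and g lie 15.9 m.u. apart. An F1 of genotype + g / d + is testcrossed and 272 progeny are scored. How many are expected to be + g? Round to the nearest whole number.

114

A map distance of 15.9 m.u. corresponds to a recombination frequency of 0.159.
The F1 is + g / d +, so + g is a parental gamete class with expected frequency (1 − r)/2 = 0.841/2 = 0.4205.
Expected number = 0.4205 × 272 = 114.38 ≈ 114.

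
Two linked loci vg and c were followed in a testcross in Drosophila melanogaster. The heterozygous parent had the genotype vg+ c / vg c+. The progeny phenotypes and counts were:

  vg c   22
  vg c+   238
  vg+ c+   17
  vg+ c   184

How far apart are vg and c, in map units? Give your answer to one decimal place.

8.5 map units

The recombinant classes are vg+ c+ and vg c: 17 + 22 = 39.
Recombination frequency = 39/461 = 0.0846 ≈ 8.5%, i.e. 8.5 map units.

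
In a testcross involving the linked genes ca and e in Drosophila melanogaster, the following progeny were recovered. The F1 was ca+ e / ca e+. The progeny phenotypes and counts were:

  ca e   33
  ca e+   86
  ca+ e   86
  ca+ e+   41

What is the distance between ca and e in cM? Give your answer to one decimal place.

30.1 cM

The recombinant classes are ca+ e+ and ca e: 41 + 33 = 74.
Recombination frequency = 74/246 = 0.3008 ≈ 30.1%, i.e. 30.1 cM.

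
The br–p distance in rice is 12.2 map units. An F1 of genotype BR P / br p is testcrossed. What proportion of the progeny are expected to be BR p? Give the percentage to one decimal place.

6.1%

A map distance of 12.2 map units corresponds to a recombination frequency of 0.122.
The F1 is BR P / br p, so BR p is a recombinant gamete class with expected frequency r/2 = 0.122/2 = 0.0610.
That is 0.0610 = 6.1% of the progeny.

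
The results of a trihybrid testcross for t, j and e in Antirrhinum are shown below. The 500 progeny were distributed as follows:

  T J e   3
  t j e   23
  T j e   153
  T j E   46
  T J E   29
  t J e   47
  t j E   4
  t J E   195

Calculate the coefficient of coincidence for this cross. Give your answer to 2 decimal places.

0.59

The two most frequent reciprocal classes, t J E and T j e, are the parental types, so the F1 was t J E / T j e.
The two rarest classes, t j E and T J e, are the double crossovers. Comparing them with the parentals, only the j allele has switched, so j is the middle locus and the order is t – j – e.
t–j: (52 + 7)/500 = 0.1180; j–e: (93 + 7)/500 = 0.2000.
Expected DCO frequency = 0.1180 × 0.2000 ≈ 0.02360; observed = 7/500 ≈ 0.01400.
Coefficient of coincidence = 0.01400/0.02360 ≈ 0.59.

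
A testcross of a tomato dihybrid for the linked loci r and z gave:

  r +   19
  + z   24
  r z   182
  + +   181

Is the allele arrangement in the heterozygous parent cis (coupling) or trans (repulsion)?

cis

The two most frequent classes are + + (181) and r z (182); these are the parental (non-recombinant) types.
So the F1 carried + + on one chromosome and r z on the other — the recessive alleles are on the same chromosome (cis / coupling).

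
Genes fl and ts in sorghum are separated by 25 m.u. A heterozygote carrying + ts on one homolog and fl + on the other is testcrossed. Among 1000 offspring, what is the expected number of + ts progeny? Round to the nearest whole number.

375

A map distance of 25 m.u. corresponds to a recombination frequency of 0.250.
The F1 is + ts / fl +, so + ts is a parental gamete class with expected frequency (1 − r)/2 = 0.750/2 = 0.3750.
Expected number = 0.3750 × 1000 = 375.00 ≈ 375.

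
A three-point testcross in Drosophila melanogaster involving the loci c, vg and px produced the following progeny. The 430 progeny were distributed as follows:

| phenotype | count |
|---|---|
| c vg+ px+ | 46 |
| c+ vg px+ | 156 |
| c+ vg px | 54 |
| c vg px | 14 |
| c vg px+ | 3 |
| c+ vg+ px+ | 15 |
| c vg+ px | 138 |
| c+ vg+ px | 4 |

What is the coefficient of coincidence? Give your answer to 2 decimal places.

0.78

The two most frequent reciprocal classes, c+ vg px+ and c vg+ px, are the parental types, so the F1 was c+ vg px+ / c vg+ px.
The two rarest classes, c vg px+ and c+ vg+ px, are the double crossovers. Comparing them with the parentals, only the c allele has switched, so c is the middle locus and the order is vg – c – px.
vg–c: (29 + 7)/430 = 0.0837; c–px: (100 + 7)/430 = 0.2488.
Expected DCO frequency = 0.0837 × 0.2488 ≈ 0.02082; observed = 7/430 ≈ 0.01628.
Coefficient of coincidence = 0.01628/0.02082 ≈ 0.78.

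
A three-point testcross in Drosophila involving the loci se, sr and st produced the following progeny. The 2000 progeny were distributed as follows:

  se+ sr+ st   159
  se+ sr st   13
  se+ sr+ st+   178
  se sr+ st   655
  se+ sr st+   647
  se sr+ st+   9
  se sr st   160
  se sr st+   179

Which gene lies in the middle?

The two most frequent reciprocal classes, se sr+ st and se+ sr st+, are the parental types, so the F1 was se sr+ st / se+ sr st+.
The two rarest classes, se sr+ st+ and se+ sr st, are the double crossovers. Comparing them with the parentals, only the st allele has switched, so st is the middle locus and the order is se – st – sr.

st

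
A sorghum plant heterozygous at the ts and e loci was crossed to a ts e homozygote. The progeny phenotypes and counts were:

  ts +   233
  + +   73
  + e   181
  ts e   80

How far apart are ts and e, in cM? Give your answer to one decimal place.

The two most frequent classes, + e (181) and ts + (233), are the parental types, so the F1 was + e / ts +.
The recombinant classes are + + and ts e: 73 + 80 = 153.
Recombination frequency = 153/567 = 0.2698 ≈ 27.0%, i.e. 27.0 cM.

27.0 cM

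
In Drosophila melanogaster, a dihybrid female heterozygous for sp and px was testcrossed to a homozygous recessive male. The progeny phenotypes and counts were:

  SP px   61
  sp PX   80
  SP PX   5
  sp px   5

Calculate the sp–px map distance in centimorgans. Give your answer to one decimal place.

6.6 centimorgans

The two most frequent classes, SP px (61) and sp PX (80), are the parental types, so the F1 was SP px / sp PX.
The recombinant classes are SP PX and sp px: 5 + 5 = 10.
Recombination frequency = 10/151 = 0.0662 ≈ 6.6%, i.e. 6.6 centimorgans.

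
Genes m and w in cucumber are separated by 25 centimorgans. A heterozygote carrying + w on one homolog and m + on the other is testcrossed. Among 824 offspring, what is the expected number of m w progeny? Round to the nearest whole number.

103

A map distance of 25 centimorgans corresponds to a recombination frequency of 0.250.
The F1 is + w / m +, so m w is a recombinant gamete class with expected frequency r/2 = 0.250/2 = 0.1250.
Expected number = 0.1250 × 824 = 103.00 ≈ 103.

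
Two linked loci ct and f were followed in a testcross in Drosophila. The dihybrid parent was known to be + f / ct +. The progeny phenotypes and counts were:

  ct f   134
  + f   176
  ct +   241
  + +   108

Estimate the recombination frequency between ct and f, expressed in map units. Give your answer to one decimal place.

36.7 map units

The recombinant classes are + + and ct f: 108 + 134 = 242.
Recombination frequency = 242/659 = 0.3672 ≈ 36.7%, i.e. 36.7 map units.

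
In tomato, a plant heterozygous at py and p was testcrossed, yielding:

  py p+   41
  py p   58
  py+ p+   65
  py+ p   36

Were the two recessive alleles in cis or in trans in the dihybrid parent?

cis

The two most frequent classes are py+ p+ (65) and py p (58); these are the parental (non-recombinant) types.
So the F1 carried py+ p+ on one chromosome and py p on the other — the recessive alleles are on the same chromosome (cis / coupling).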